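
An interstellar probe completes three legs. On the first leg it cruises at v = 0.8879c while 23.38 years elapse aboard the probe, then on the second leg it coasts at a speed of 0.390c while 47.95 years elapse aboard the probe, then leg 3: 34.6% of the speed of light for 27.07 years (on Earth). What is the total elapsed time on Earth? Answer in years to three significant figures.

Δt = 130 years

Leg 1: γ = 1/√(1 − 0.8879²) = 1/√0.2116 = 2.174; Δt_1 = 2.174 × 23.38 = 50.82 years.
Leg 2: γ = 1/√(1 − 0.390²) = 1/√0.8479 = 1.086; Δt_2 = 1.086 × 47.95 = 52.07 years.
Leg 3: 27.07 years is already measured on Earth.
Total: 50.82 + 52.07 + 27.07 years.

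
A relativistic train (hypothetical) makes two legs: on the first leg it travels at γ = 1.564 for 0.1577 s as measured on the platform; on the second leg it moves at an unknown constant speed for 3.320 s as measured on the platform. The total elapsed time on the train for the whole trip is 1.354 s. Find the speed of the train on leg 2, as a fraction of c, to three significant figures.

β = 0.926

Leg 1: γ = 1.564; τ_1 = 0.1577/1.564 = 0.1008 s.
Leg 2: speed unknown; τ_2 = 3.320/γ_2.
Total proper time: 0.1008 + τ_2 = 1.354, so τ_2 = 1.354 − 0.1008 = 1.253 s.
γ_2 = 3.320/1.253 = 2.649; β = √(1 − 1/γ²) = √0.8575.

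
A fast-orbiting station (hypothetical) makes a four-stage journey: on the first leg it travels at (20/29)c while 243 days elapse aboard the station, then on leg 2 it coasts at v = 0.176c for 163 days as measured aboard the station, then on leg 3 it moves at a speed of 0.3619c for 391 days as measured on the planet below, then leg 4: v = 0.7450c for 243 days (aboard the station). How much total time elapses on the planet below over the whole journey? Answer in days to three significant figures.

Leg 1: γ = 1/√(1 − (20/29)²) = 29/21 ≈ 1.381; Δt_1 = 1.381 × 243 = 335.6 days.
Leg 2: γ = 1/√(1 − 0.176²) = 1/√0.9690 = 1.016; Δt_2 = 1.016 × 163 = 165.6 days.
Leg 3: 391 days is already measured on the planet below.
Leg 4: γ = 1/√(1 − 0.7450²) = 1/√0.4450 = 1.499; Δt_4 = 1.499 × 243 = 364.3 days.
Total: 335.6 + 165.6 + 391.0 + 364.3 days.

Δt = 1260 days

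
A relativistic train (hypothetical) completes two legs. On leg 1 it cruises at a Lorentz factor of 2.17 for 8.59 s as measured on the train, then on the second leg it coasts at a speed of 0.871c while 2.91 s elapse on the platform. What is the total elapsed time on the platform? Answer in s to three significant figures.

Leg 1: γ = 2.17; Δt_1 = 2.170 × 8.59 = 18.64 s.
Leg 2: 2.91 s is already measured on the platform.
Total: 18.64 + 2.910 s.

Δt = 21.6 s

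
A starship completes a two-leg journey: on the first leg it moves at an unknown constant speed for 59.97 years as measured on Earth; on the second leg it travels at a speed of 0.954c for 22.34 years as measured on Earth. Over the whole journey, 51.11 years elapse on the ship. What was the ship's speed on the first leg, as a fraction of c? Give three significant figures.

Leg 1: speed unknown; τ_1 = 59.97/γ_1.
Leg 2: γ = 1/√(1 − 0.954²) = 1/√0.08988 = 3.335; τ_2 = 22.34/3.335 = 6.698 years.
Total proper time: τ_1 + 6.698 = 51.11, so τ_1 = 51.11 − 6.698 = 44.41 years.
γ_1 = 59.97/44.41 = 1.350; β = √(1 − 1/γ²) = √0.4515.

β = 0.672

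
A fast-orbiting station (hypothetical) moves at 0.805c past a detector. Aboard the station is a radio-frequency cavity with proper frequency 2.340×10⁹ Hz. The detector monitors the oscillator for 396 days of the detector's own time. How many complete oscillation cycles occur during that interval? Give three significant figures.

N = 4.75×10¹⁶

γ = 1/√(1 − 0.805²) = 1/√0.3520 = 1.686
During 396 days of lab time, the oscillator's proper time advances by τ = Δt/γ = 396/1.686 = 234.9 days = 2.030×10⁷ s.
N = f × τ = 2.340×10⁹ × 2.030×10⁷ = 4.750×10¹⁶.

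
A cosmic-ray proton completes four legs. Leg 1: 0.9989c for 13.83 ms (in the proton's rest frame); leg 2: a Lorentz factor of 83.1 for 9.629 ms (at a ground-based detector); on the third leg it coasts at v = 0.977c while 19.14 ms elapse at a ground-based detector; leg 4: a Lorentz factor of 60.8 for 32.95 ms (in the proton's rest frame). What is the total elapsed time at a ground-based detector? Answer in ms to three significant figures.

Δt = 2330 ms

Leg 1: γ = 1/√(1 − 0.9989²) = 1/√0.002199 = 21.33; Δt_1 = 21.33 × 13.83 = 294.9 ms.
Leg 2: 9.629 ms is already measured at a ground-based detector.
Leg 3: 19.14 ms is already measured at a ground-based detector.
Leg 4: γ = 60.8; Δt_4 = 60.80 × 32.95 = 2003 ms.
Total: 294.9 + 9.629 + 19.14 + 2003 ms.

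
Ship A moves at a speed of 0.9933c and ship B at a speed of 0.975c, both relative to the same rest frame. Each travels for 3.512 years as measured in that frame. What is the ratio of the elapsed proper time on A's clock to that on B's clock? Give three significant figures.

τ_A/τ_B = 0.520

A: γ = 1/√(1 − 0.9933²) = 1/√0.01336 = 8.653. B: γ = 1/√(1 − 0.975²) = 1/√0.04938 = 4.500.
τ_A/τ_B = γ_B/γ_A = 4.500/8.653 = 0.5201, so τ_A/τ_B = 0.5201.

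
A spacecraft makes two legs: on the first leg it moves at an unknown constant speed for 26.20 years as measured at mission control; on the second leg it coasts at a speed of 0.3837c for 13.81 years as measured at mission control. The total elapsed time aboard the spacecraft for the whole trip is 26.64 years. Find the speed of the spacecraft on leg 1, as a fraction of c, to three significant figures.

β = 0.848

Leg 1: speed unknown; τ_1 = 26.20/γ_1.
Leg 2: γ = 1/√(1 − 0.3837²) = 1/√0.8528 = 1.083; τ_2 = 13.81/1.083 = 12.75 years.
Total proper time: τ_1 + 12.75 = 26.64, so τ_1 = 26.64 − 12.75 = 13.89 years.
γ_1 = 26.20/13.89 = 1.887; β = √(1 − 1/γ²) = √0.7191.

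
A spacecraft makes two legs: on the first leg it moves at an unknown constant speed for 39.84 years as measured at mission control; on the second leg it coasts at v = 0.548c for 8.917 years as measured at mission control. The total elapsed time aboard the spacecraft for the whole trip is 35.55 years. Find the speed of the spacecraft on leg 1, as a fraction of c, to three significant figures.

β = 0.709

Leg 1: speed unknown; τ_1 = 39.84/γ_1.
Leg 2: γ = 1/√(1 − 0.548²) = 1/√0.6997 = 1.195; τ_2 = 8.917/1.195 = 7.459 years.
Total proper time: τ_1 + 7.459 = 35.55, so τ_1 = 35.55 − 7.459 = 28.09 years.
γ_1 = 39.84/28.09 = 1.418; β = √(1 − 1/γ²) = √0.5028.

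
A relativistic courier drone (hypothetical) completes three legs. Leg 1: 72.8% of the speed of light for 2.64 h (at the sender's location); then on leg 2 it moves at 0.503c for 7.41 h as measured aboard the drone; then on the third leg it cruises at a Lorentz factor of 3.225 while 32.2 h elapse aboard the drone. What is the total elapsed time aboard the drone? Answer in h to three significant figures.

τ = 41.4 h

Leg 1: β = 0.728; γ = 1/√(1 − 0.728²) = 1/√0.4700 = 1.459; τ_1 = 2.64/1.459 = 1.810 h.
Leg 2: 7.41 h is already measured aboard the drone.
Leg 3: 32.2 h is already measured aboard the drone.
Total: 1.810 + 7.410 + 32.20 h.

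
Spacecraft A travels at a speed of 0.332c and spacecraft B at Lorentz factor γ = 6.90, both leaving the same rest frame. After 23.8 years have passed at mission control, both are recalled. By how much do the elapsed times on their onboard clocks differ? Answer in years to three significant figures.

A: γ = 1/√(1 − 0.332²) = 1/√0.8898 = 1.060; τ_A = 23.8/1.060 = 22.45 years.
B: γ = 6.90; τ_B = 23.8/6.900 = 3.449 years.

|τ_A − τ_B| = 19.0 years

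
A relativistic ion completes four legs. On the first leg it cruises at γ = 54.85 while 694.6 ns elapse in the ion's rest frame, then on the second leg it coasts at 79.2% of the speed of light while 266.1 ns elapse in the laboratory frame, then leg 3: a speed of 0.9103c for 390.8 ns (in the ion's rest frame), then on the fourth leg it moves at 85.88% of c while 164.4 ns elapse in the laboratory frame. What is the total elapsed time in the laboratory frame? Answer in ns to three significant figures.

Δt = 3.95×10⁴ ns

Leg 1: γ = 54.85; Δt_1 = 54.85 × 694.6 = 3.810×10⁴ ns.
Leg 2: 266.1 ns is already measured in the laboratory frame.
Leg 3: γ = 1/√(1 − 0.9103²) = 1/√0.1714 = 2.416; Δt_3 = 2.416 × 390.8 = 944.1 ns.
Leg 4: 164.4 ns is already measured in the laboratory frame.
Total: 3.810×10⁴ + 266.1 + 944.1 + 164.4 ns.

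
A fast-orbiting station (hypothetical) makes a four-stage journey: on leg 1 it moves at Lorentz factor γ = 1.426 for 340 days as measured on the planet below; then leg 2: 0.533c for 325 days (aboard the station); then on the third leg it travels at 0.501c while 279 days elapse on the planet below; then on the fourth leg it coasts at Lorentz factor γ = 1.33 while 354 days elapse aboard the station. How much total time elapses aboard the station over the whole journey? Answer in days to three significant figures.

Leg 1: γ = 1.426; τ_1 = 340/1.426 = 238.4 days.
Leg 2: 325 days is already measured aboard the station.
Leg 3: γ = 1/√(1 − 0.501²) = 1/√0.7490 = 1.155; τ_3 = 279/1.155 = 241.5 days.
Leg 4: 354 days is already measured aboard the station.
Total: 238.4 + 325.0 + 241.5 + 354.0 days.

τ = 1160 days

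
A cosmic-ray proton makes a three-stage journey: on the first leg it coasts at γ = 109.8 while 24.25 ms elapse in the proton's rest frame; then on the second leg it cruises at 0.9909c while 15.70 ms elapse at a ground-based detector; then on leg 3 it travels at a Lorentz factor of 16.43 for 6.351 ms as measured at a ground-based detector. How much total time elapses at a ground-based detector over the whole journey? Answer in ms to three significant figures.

Δt = 2680 ms

Leg 1: γ = 109.8; Δt_1 = 109.8 × 24.25 = 2663 ms.
Leg 2: 15.70 ms is already measured at a ground-based detector.
Leg 3: 6.351 ms is already measured at a ground-based detector.
Total: 2663 + 15.70 + 6.351 ms.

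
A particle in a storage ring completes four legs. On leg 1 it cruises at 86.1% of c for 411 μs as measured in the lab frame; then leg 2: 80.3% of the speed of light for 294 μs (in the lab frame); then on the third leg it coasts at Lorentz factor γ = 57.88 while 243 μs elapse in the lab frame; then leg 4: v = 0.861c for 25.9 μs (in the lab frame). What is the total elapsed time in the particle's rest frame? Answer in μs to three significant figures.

τ = 402 μs

Leg 1: β = 0.861; γ = 1/√(1 − 0.861²) = 1/√0.2587 = 1.966; τ_1 = 411/1.966 = 209.0 μs.
Leg 2: β = 0.803; γ = 1/√(1 − 0.803²) = 1/√0.3552 = 1.678; τ_2 = 294/1.678 = 175.2 μs.
Leg 3: γ = 57.88; τ_3 = 243/57.88 = 4.198 μs.
Leg 4: γ = 1/√(1 − 0.861²) = 1/√0.2587 = 1.966; τ_4 = 25.9/1.966 = 13.17 μs.
Total: 209.0 + 175.2 + 4.198 + 13.17 μs.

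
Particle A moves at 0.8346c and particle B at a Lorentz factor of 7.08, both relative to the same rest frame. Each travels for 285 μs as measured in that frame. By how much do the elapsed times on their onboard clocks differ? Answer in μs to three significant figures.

|τ_A − τ_B| = 117 μs

A: γ = 1/√(1 − 0.8346²) = 1/√0.3034 = 1.815; τ_A = 285/1.815 = 157.0 μs.
B: γ = 7.08; τ_B = 285/7.080 = 40.25 μs.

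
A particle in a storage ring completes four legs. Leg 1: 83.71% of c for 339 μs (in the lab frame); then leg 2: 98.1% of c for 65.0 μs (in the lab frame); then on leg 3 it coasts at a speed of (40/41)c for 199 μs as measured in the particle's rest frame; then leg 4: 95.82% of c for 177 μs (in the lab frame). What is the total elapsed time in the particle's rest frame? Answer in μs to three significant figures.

Leg 1: β = 0.8371; γ = 1/√(1 − 0.8371²) = 1/√0.2993 = 1.828; τ_1 = 339/1.828 = 185.4 μs.
Leg 2: β = 0.981; γ = 1/√(1 − 0.981²) = 1/√0.03764 = 5.154; τ_2 = 65.0/5.154 = 12.61 μs.
Leg 3: 199 μs is already measured in the particle's rest frame.
Leg 4: β = 0.9582; γ = 1/√(1 − 0.9582²) = 1/√0.08185 = 3.495; τ_4 = 177/3.495 = 50.64 μs.
Total: 185.4 + 12.61 + 199.0 + 50.64 μs.

τ = 448 μs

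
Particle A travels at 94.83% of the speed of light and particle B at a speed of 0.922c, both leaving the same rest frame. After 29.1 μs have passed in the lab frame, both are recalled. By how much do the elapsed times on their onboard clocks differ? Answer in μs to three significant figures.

|τ_A − τ_B| = 2.03 μs

A: β = 0.9483; γ = 1/√(1 − 0.9483²) = 1/√0.1007 = 3.151; τ_A = 29.1/3.151 = 9.236 μs.
B: γ = 1/√(1 − 0.922²) = 1/√0.1499 = 2.583; τ_B = 29.1/2.583 = 11.27 μs.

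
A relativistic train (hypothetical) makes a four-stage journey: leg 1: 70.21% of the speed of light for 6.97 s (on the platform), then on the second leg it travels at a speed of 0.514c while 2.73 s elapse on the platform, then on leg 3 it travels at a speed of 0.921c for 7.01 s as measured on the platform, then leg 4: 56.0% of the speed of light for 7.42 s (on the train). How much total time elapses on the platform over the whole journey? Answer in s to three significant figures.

Δt = 25.7 s

Leg 1: 6.97 s is already measured on the platform.
Leg 2: 2.73 s is already measured on the platform.
Leg 3: 7.01 s is already measured on the platform.
Leg 4: β = 0.560; γ = 1/√(1 − 0.560²) = 1/√0.6864 = 1.207; Δt_4 = 1.207 × 7.42 = 8.956 s.
Total: 6.970 + 2.730 + 7.010 + 8.956 s.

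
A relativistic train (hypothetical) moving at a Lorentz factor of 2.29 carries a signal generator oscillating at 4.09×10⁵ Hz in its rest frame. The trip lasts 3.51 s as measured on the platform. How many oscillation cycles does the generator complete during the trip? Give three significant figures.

γ = 2.29
The oscillator's own cycle count is N = f × τ where τ is the proper time on the train. τ = Δt/γ = 3.51/2.290 = 1.533 s = 1.533×10⁰ s.
N = 4.09×10⁵ × 1.533×10⁰ = 6.269×10⁵.

N = 6.27×10⁵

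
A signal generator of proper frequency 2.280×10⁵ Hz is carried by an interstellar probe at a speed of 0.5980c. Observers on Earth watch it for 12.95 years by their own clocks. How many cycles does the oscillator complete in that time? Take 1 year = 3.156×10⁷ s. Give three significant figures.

N = 7.47×10¹³

γ = 1/√(1 − 0.5980²) = 1/√0.6424 = 1.248
During 12.95 years of lab time, the oscillator's proper time advances by τ = Δt/γ = 12.95/1.248 = 10.38 years = 3.276×10⁸ s.
N = f × τ = 2.280×10⁵ × 3.276×10⁸ = 7.469×10¹³.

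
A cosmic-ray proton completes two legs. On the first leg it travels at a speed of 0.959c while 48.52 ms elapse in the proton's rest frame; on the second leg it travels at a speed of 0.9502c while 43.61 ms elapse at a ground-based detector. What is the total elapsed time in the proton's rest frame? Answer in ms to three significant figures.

Leg 1: 48.52 ms is already measured in the proton's rest frame.
Leg 2: γ = 1/√(1 − 0.9502²) = 1/√0.09712 = 3.209; τ_2 = 43.61/3.209 = 13.59 ms.
Total: 48.52 + 13.59 ms.

τ = 62.1 ms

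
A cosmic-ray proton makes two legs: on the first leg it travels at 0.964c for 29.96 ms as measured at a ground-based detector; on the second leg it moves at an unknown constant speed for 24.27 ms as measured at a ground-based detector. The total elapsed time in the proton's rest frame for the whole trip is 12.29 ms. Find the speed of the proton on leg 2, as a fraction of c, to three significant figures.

β = 0.984

Leg 1: γ = 1/√(1 − 0.964²) = 1/√0.07070 = 3.761; τ_1 = 29.96/3.761 = 7.966 ms.
Leg 2: speed unknown; τ_2 = 24.27/γ_2.
Total proper time: 7.966 + τ_2 = 12.29, so τ_2 = 12.29 − 7.966 = 4.324 ms.
γ_2 = 24.27/4.324 = 5.613; β = √(1 − 1/γ²) = √0.9683.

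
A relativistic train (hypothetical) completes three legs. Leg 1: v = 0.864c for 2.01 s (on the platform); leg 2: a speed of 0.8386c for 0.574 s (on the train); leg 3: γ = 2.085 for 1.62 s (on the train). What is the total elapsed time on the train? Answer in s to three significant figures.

Leg 1: γ = 1/√(1 − 0.864²) = 1/√0.2535 = 1.986; τ_1 = 2.01/1.986 = 1.012 s.
Leg 2: 0.574 s is already measured on the train.
Leg 3: 1.62 s is already measured on the train.
Total: 1.012 + 0.5740 + 1.620 s.

τ = 3.21 s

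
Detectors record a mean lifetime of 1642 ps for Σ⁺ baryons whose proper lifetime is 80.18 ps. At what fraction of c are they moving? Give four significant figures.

v = 0.9988c

γ = Δt/τ₀ = 1642/80.18 = 20.48
β = √(1 − 1/γ²) = √(1 − 0.002384) = √0.9976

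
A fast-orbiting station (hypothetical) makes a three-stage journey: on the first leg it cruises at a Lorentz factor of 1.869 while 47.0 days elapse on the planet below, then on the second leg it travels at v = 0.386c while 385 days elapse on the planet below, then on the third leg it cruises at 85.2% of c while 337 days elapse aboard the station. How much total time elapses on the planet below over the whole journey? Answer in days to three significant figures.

Leg 1: 47.0 days is already measured on the planet below.
Leg 2: 385 days is already measured on the planet below.
Leg 3: β = 0.852; γ = 1/√(1 − 0.852²) = 1/√0.2741 = 1.910; Δt_3 = 1.910 × 337 = 643.7 days.
Total: 47.00 + 385.0 + 643.7 days.

Δt = 1080 days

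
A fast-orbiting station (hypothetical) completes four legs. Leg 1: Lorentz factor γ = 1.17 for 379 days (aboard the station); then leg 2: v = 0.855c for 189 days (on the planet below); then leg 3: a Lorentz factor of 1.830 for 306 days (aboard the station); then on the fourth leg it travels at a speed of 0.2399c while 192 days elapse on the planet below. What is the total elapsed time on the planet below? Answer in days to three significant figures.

Δt = 1380 days

Leg 1: γ = 1.17; Δt_1 = 1.170 × 379 = 443.4 days.
Leg 2: 189 days is already measured on the planet below.
Leg 3: γ = 1.830; Δt_3 = 1.830 × 306 = 560.0 days.
Leg 4: 192 days is already measured on the planet below.
Total: 443.4 + 189.0 + 560.0 + 192.0 days.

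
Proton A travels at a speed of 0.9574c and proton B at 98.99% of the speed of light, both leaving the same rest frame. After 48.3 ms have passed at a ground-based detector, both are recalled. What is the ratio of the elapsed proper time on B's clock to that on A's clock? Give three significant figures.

A: γ = 1/√(1 − 0.9574²) = 1/√0.08339 = 3.463. B: β = 0.9899; γ = 1/√(1 − 0.9899²) = 1/√0.02010 = 7.054.
τ_A/τ_B = γ_B/γ_A = 7.054/3.463 = 2.037, so τ_B/τ_A = 0.4909.

τ_B/τ_A = 0.491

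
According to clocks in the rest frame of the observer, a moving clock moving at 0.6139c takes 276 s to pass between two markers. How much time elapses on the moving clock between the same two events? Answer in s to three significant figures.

γ = 1/√(1 − 0.6139²) = 1/√0.6231 = 1.267
The interval measured in the rest frame of the observer is the dilated one; the clock on the moving clock measures the proper time τ = Δt/γ = 276/1.267 s.

τ = 218 s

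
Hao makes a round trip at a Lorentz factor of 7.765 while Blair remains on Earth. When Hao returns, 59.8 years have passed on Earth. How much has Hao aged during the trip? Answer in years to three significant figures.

τ = 7.70 years

γ = 7.765
Hao's clock measures proper time along the trip: τ = Δt/γ = 59.8/7.765 years.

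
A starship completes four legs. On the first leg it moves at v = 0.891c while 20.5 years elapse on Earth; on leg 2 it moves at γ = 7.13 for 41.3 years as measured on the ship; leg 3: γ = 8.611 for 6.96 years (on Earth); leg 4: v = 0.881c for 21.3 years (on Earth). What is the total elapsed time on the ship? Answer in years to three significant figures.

Leg 1: γ = 1/√(1 − 0.891²) = 1/√0.2061 = 2.203; τ_1 = 20.5/2.203 = 9.307 years.
Leg 2: 41.3 years is already measured on the ship.
Leg 3: γ = 8.611; τ_3 = 6.96/8.611 = 0.8083 years.
Leg 4: γ = 1/√(1 − 0.881²) = 1/√0.2238 = 2.114; τ_4 = 21.3/2.114 = 10.08 years.
Total: 9.307 + 41.30 + 0.8083 + 10.08 years.

τ = 61.5 years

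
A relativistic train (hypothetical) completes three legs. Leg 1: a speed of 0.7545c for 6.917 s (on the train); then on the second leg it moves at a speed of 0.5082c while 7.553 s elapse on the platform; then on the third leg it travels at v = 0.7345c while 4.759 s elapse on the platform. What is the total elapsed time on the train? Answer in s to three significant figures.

τ = 16.7 s

Leg 1: 6.917 s is already measured on the train.
Leg 2: γ = 1/√(1 − 0.5082²) = 1/√0.7417 = 1.161; τ_2 = 7.553/1.161 = 6.505 s.
Leg 3: γ = 1/√(1 − 0.7345²) = 1/√0.4605 = 1.474; τ_3 = 4.759/1.474 = 3.229 s.
Total: 6.917 + 6.505 + 3.229 s.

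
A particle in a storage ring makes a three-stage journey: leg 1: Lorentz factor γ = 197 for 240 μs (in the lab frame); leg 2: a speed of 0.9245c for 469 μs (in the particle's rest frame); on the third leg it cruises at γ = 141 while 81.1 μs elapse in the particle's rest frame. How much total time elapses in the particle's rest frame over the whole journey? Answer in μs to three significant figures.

Leg 1: γ = 197; τ_1 = 240/197.0 = 1.218 μs.
Leg 2: 469 μs is already measured in the particle's rest frame.
Leg 3: 81.1 μs is already measured in the particle's rest frame.
Total: 1.218 + 469.0 + 81.10 μs.

τ = 551 μs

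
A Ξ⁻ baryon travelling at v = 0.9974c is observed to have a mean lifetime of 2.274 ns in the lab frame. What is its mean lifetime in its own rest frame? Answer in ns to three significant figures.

τ₀ = 0.164 ns

γ = 1/√(1 − 0.9974²) = 1/√0.005193 = 13.88
The lab-frame lifetime is the dilated interval; the proper lifetime is τ₀ = Δt/γ = 2.274/13.88 ns.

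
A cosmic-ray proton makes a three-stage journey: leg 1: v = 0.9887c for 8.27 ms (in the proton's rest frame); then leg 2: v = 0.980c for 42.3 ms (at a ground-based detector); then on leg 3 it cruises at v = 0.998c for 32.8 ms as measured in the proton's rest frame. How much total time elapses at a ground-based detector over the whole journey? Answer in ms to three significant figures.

Δt = 616 ms

Leg 1: γ = 1/√(1 − 0.9887²) = 1/√0.02247 = 6.671; Δt_1 = 6.671 × 8.27 = 55.17 ms.
Leg 2: 42.3 ms is already measured at a ground-based detector.
Leg 3: γ = 1/√(1 − 0.998²) = 1/√0.003996 = 15.82; Δt_3 = 15.82 × 32.8 = 518.9 ms.
Total: 55.17 + 42.30 + 518.9 ms.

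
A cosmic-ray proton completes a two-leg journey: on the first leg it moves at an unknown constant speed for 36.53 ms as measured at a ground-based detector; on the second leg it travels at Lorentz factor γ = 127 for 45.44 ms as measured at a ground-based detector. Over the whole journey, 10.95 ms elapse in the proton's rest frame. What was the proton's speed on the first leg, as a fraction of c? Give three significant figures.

Leg 1: speed unknown; τ_1 = 36.53/γ_1.
Leg 2: γ = 127; τ_2 = 45.44/127.0 = 0.3578 ms.
Total proper time: τ_1 + 0.3578 = 10.95, so τ_1 = 10.95 − 0.3578 = 10.59 ms.
γ_1 = 36.53/10.59 = 3.449; β = √(1 − 1/γ²) = √0.9159.

β = 0.957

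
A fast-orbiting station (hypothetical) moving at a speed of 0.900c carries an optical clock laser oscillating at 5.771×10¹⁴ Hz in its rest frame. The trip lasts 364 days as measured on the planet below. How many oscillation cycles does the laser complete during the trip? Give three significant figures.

N = 7.91×10²¹

γ = 1/√(1 − 0.900²) = 1/√0.1900 = 2.294
The oscillator's own cycle count is N = f × τ where τ is the proper time aboard the station. τ = Δt/γ = 364/2.294 = 158.7 days = 1.371×10⁷ s.
N = 5.771×10¹⁴ × 1.371×10⁷ = 7.911×10²¹.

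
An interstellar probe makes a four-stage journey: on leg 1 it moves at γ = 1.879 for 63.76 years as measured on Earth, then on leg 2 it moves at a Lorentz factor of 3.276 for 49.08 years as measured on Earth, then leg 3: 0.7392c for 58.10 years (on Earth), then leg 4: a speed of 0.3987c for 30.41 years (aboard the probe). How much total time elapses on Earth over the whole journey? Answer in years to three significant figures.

Δt = 204 years

Leg 1: 63.76 years is already measured on Earth.
Leg 2: 49.08 years is already measured on Earth.
Leg 3: 58.10 years is already measured on Earth.
Leg 4: γ = 1/√(1 − 0.3987²) = 1/√0.8410 = 1.090; Δt_4 = 1.090 × 30.41 = 33.16 years.
Total: 63.76 + 49.08 + 58.10 + 33.16 years.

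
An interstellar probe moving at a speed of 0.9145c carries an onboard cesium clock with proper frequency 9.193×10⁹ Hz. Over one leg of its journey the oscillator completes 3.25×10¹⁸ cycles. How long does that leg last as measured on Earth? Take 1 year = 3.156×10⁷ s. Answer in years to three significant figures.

Δt = 27.7 years

γ = 1/√(1 − 0.9145²) = 1/√0.1637 = 2.472
Proper time for N cycles: τ = N/f = 3.25×10¹⁸/(9.193×10⁹) = 3.535×10⁸ s = 11.20 years.
Lab-frame duration Δt = γτ = 2.472 × 11.20 = 27.69 years.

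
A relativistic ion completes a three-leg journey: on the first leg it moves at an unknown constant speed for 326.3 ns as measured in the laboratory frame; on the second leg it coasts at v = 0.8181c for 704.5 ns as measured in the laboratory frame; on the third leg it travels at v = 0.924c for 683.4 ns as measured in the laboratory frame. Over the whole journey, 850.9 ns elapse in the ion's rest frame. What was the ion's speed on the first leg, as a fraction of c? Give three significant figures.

Leg 1: speed unknown; τ_1 = 326.3/γ_1.
Leg 2: γ = 1/√(1 − 0.8181²) = 1/√0.3307 = 1.739; τ_2 = 704.5/1.739 = 405.1 ns.
Leg 3: γ = 1/√(1 − 0.924²) = 1/√0.1462 = 2.615; τ_3 = 683.4/2.615 = 261.3 ns.
Total proper time: τ_1 + 405.1 + 261.3 = 850.9, so τ_1 = 850.9 − 666.5 = 184.4 ns.
γ_1 = 326.3/184.4 = 1.769; β = √(1 − 1/γ²) = √0.6805.

β = 0.825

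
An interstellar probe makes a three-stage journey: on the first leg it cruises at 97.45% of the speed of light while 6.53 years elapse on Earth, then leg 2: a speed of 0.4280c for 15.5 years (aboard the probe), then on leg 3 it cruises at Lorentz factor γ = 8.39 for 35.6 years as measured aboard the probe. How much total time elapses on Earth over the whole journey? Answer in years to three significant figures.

Δt = 322 years

Leg 1: 6.53 years is already measured on Earth.
Leg 2: γ = 1/√(1 − 0.4280²) = 1/√0.8168 = 1.106; Δt_2 = 1.106 × 15.5 = 17.15 years.
Leg 3: γ = 8.39; Δt_3 = 8.390 × 35.6 = 298.7 years.
Total: 6.530 + 17.15 + 298.7 years.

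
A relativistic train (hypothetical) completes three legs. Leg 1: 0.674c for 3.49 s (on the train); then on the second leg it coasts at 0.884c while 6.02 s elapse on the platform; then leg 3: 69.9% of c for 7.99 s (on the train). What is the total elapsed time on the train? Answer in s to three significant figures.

Leg 1: 3.49 s is already measured on the train.
Leg 2: γ = 1/√(1 − 0.884²) = 1/√0.2185 = 2.139; τ_2 = 6.02/2.139 = 2.814 s.
Leg 3: 7.99 s is already measured on the train.
Total: 3.490 + 2.814 + 7.990 s.

τ = 14.3 s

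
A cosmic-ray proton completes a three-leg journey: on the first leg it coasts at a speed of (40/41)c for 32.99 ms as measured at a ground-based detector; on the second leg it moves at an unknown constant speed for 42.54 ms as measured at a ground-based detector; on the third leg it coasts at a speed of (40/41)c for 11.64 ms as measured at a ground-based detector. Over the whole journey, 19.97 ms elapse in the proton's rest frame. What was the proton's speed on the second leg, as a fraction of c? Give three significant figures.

Leg 1: γ = 1/√(1 − (40/41)²) = 41/9 ≈ 4.556; τ_1 = 32.99/4.556 = 7.242 ms.
Leg 2: speed unknown; τ_2 = 42.54/γ_2.
Leg 3: γ = 1/√(1 − (40/41)²) = 41/9 ≈ 4.556; τ_3 = 11.64/4.556 = 2.555 ms.
Total proper time: 7.242 + τ_2 + 2.555 = 19.97, so τ_2 = 19.97 − 9.797 = 10.17 ms.
γ_2 = 42.54/10.17 = 4.182; β = √(1 − 1/γ²) = √0.9428.

β = 0.971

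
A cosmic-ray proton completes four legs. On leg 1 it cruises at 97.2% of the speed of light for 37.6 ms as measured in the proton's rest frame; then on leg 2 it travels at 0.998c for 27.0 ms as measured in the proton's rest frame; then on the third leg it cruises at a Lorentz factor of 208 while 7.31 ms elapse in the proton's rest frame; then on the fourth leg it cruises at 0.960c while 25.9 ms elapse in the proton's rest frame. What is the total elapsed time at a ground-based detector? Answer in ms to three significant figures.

Δt = 2200 ms

Leg 1: β = 0.972; γ = 1/√(1 − 0.972²) = 1/√0.05522 = 4.256; Δt_1 = 4.256 × 37.6 = 160.0 ms.
Leg 2: γ = 1/√(1 − 0.998²) = 1/√0.003996 = 15.82; Δt_2 = 15.82 × 27.0 = 427.1 ms.
Leg 3: γ = 208; Δt_3 = 208.0 × 7.31 = 1520 ms.
Leg 4: γ = 1/√(1 − 0.960²) = 25/7 ≈ 3.571; Δt_4 = 3.571 × 25.9 = 92.50 ms.
Total: 160.0 + 427.1 + 1520 + 92.50 ms.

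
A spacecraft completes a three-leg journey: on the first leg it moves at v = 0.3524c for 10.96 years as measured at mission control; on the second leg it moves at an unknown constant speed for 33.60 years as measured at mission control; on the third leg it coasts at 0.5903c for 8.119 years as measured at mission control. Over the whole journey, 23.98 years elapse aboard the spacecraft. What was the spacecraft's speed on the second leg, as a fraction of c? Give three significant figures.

Leg 1: γ = 1/√(1 − 0.3524²) = 1/√0.8758 = 1.069; τ_1 = 10.96/1.069 = 10.26 years.
Leg 2: speed unknown; τ_2 = 33.60/γ_2.
Leg 3: γ = 1/√(1 − 0.5903²) = 1/√0.6515 = 1.239; τ_3 = 8.119/1.239 = 6.554 years.
Total proper time: 10.26 + τ_2 + 6.554 = 23.98, so τ_2 = 23.98 − 16.81 = 7.170 years.
γ_2 = 33.60/7.170 = 4.686; β = √(1 − 1/γ²) = √0.9545.

β = 0.977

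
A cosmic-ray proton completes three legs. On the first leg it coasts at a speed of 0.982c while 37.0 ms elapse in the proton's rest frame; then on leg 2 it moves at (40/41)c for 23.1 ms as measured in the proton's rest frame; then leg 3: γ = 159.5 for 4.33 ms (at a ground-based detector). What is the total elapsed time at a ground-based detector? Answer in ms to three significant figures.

Leg 1: γ = 1/√(1 − 0.982²) = 1/√0.03568 = 5.294; Δt_1 = 5.294 × 37.0 = 195.9 ms.
Leg 2: γ = 1/√(1 − (40/41)²) = 41/9 ≈ 4.556; Δt_2 = 4.556 × 23.1 = 105.2 ms.
Leg 3: 4.33 ms is already measured at a ground-based detector.
Total: 195.9 + 105.2 + 4.330 ms.

Δt = 305 ms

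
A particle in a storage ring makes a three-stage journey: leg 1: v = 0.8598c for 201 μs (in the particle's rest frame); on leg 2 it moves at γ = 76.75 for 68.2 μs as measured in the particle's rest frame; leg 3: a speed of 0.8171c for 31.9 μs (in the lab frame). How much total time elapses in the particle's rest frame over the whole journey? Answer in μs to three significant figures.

τ = 288 μs

Leg 1: 201 μs is already measured in the particle's rest frame.
Leg 2: 68.2 μs is already measured in the particle's rest frame.
Leg 3: γ = 1/√(1 − 0.8171²) = 1/√0.3323 = 1.735; τ_3 = 31.9/1.735 = 18.39 μs.
Total: 201.0 + 68.20 + 18.39 μs.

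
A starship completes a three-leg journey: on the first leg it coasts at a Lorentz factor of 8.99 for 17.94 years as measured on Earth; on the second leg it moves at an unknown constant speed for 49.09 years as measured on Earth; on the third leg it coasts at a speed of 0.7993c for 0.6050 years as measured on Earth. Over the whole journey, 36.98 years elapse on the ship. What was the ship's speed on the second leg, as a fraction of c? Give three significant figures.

Leg 1: γ = 8.99; τ_1 = 17.94/8.990 = 1.996 years.
Leg 2: speed unknown; τ_2 = 49.09/γ_2.
Leg 3: γ = 1/√(1 − 0.7993²) = 1/√0.3611 = 1.664; τ_3 = 0.6050/1.664 = 0.3636 years.
Total proper time: 1.996 + τ_2 + 0.3636 = 36.98, so τ_2 = 36.98 − 2.359 = 34.62 years.
γ_2 = 49.09/34.62 = 1.418; β = √(1 − 1/γ²) = √0.5026.

β = 0.709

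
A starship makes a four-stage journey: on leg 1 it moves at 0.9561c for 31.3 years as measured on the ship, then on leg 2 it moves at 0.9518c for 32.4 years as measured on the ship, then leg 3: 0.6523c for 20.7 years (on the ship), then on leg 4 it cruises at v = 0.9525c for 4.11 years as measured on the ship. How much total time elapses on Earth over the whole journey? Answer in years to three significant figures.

Δt = 253 years

Leg 1: γ = 1/√(1 − 0.9561²) = 1/√0.08587 = 3.412; Δt_1 = 3.412 × 31.3 = 106.8 years.
Leg 2: γ = 1/√(1 − 0.9518²) = 1/√0.09408 = 3.260; Δt_2 = 3.260 × 32.4 = 105.6 years.
Leg 3: γ = 1/√(1 − 0.6523²) = 1/√0.5745 = 1.319; Δt_3 = 1.319 × 20.7 = 27.31 years.
Leg 4: γ = 1/√(1 − 0.9525²) = 1/√0.09274 = 3.284; Δt_4 = 3.284 × 4.11 = 13.50 years.
Total: 106.8 + 105.6 + 27.31 + 13.50 years.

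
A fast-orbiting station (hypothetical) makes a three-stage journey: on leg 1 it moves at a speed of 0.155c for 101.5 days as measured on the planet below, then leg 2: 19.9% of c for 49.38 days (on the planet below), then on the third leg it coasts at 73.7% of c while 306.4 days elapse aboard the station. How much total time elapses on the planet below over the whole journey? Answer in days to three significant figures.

Leg 1: 101.5 days is already measured on the planet below.
Leg 2: 49.38 days is already measured on the planet below.
Leg 3: β = 0.737; γ = 1/√(1 − 0.737²) = 1/√0.4568 = 1.480; Δt_3 = 1.480 × 306.4 = 453.3 days.
Total: 101.5 + 49.38 + 453.3 days.

Δt = 604 days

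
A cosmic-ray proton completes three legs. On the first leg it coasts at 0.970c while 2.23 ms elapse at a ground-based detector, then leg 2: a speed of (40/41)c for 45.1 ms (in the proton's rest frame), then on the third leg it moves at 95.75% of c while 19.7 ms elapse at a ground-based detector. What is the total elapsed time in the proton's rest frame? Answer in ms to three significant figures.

Leg 1: γ = 1/√(1 − 0.970²) = 1/√0.05910 = 4.113; τ_1 = 2.23/4.113 = 0.5421 ms.
Leg 2: 45.1 ms is already measured in the proton's rest frame.
Leg 3: β = 0.9575; γ = 1/√(1 − 0.9575²) = 1/√0.08319 = 3.467; τ_3 = 19.7/3.467 = 5.682 ms.
Total: 0.5421 + 45.10 + 5.682 ms.

τ = 51.3 ms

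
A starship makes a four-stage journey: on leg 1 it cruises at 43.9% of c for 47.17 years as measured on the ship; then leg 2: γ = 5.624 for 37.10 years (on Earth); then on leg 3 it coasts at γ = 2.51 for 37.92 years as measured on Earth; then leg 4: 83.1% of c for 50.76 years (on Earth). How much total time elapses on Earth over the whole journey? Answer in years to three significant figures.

Leg 1: β = 0.439; γ = 1/√(1 − 0.439²) = 1/√0.8073 = 1.113; Δt_1 = 1.113 × 47.17 = 52.50 years.
Leg 2: 37.10 years is already measured on Earth.
Leg 3: 37.92 years is already measured on Earth.
Leg 4: 50.76 years is already measured on Earth.
Total: 52.50 + 37.10 + 37.92 + 50.76 years.

Δt = 178 years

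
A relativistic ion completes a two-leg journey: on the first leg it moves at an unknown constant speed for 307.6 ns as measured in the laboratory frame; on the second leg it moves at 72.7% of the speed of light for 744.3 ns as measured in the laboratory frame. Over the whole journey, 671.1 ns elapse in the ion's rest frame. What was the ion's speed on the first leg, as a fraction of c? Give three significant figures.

β = 0.854

Leg 1: speed unknown; τ_1 = 307.6/γ_1.
Leg 2: β = 0.727; γ = 1/√(1 − 0.727²) = 1/√0.4715 = 1.456; τ_2 = 744.3/1.456 = 511.1 ns.
Total proper time: τ_1 + 511.1 = 671.1, so τ_1 = 671.1 − 511.1 = 160.0 ns.
γ_1 = 307.6/160.0 = 1.922; β = √(1 − 1/γ²) = √0.7293.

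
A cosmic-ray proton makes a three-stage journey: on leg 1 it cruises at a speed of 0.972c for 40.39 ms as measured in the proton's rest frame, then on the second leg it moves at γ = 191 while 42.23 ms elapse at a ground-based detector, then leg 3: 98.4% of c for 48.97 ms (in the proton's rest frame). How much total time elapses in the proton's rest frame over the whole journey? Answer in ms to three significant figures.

τ = 89.6 ms

Leg 1: 40.39 ms is already measured in the proton's rest frame.
Leg 2: γ = 191; τ_2 = 42.23/191.0 = 0.2211 ms.
Leg 3: 48.97 ms is already measured in the proton's rest frame.
Total: 40.39 + 0.2211 + 48.97 ms.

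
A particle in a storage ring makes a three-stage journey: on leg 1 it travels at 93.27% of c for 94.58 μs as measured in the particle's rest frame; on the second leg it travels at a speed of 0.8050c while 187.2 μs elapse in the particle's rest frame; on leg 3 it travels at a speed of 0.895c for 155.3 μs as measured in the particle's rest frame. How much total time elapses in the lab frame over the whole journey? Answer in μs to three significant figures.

Leg 1: β = 0.9327; γ = 1/√(1 − 0.9327²) = 1/√0.1301 = 2.773; Δt_1 = 2.773 × 94.58 = 262.2 μs.
Leg 2: γ = 1/√(1 − 0.8050²) = 1/√0.3520 = 1.686; Δt_2 = 1.686 × 187.2 = 315.5 μs.
Leg 3: γ = 1/√(1 − 0.895²) = 1/√0.1990 = 2.242; Δt_3 = 2.242 × 155.3 = 348.2 μs.
Total: 262.2 + 315.5 + 348.2 μs.

Δt = 926 μs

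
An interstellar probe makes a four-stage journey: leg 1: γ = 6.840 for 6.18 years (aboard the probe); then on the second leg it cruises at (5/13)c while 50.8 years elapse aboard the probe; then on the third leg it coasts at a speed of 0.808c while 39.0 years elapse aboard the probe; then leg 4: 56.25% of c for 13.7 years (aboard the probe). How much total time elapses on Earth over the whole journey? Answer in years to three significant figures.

Leg 1: γ = 6.840; Δt_1 = 6.840 × 6.18 = 42.27 years.
Leg 2: γ = 1/√(1 − (5/13)²) = 13/12 ≈ 1.083; Δt_2 = 1.083 × 50.8 = 55.03 years.
Leg 3: γ = 1/√(1 − 0.808²) = 1/√0.3471 = 1.697; Δt_3 = 1.697 × 39.0 = 66.19 years.
Leg 4: β = 0.5625; γ = 1/√(1 − 0.5625²) = 1/√0.6836 = 1.209; Δt_4 = 1.209 × 13.7 = 16.57 years.
Total: 42.27 + 55.03 + 66.19 + 16.57 years.

Δt = 180 years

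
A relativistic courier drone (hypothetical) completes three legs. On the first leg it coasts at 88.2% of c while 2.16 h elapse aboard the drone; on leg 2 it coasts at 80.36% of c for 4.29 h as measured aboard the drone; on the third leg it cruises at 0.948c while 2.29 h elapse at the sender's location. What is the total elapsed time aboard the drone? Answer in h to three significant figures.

Leg 1: 2.16 h is already measured aboard the drone.
Leg 2: 4.29 h is already measured aboard the drone.
Leg 3: γ = 1/√(1 − 0.948²) = 1/√0.1013 = 3.142; τ_3 = 2.29/3.142 = 0.7288 h.
Total: 2.160 + 4.290 + 0.7288 h.

τ = 7.18 h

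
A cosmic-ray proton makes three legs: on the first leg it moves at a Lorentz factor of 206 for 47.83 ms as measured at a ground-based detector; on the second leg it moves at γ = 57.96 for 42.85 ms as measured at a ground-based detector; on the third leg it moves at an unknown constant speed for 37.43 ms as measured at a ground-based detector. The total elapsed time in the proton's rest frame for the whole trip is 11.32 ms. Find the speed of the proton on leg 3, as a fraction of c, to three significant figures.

β = 0.961

Leg 1: γ = 206; τ_1 = 47.83/206.0 = 0.2322 ms.
Leg 2: γ = 57.96; τ_2 = 42.85/57.96 = 0.7393 ms.
Leg 3: speed unknown; τ_3 = 37.43/γ_3.
Total proper time: 0.2322 + 0.7393 + τ_3 = 11.32, so τ_3 = 11.32 − 0.9715 = 10.35 ms.
γ_3 = 37.43/10.35 = 3.617; β = √(1 − 1/γ²) = √0.9236.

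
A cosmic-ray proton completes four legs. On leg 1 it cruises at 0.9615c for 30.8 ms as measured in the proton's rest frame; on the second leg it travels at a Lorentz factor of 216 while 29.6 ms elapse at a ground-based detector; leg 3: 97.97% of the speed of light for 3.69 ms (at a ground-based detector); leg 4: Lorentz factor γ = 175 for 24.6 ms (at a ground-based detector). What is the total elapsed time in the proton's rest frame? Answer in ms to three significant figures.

Leg 1: 30.8 ms is already measured in the proton's rest frame.
Leg 2: γ = 216; τ_2 = 29.6/216.0 = 0.1370 ms.
Leg 3: β = 0.9797; γ = 1/√(1 − 0.9797²) = 1/√0.04019 = 4.988; τ_3 = 3.69/4.988 = 0.7397 ms.
Leg 4: γ = 175; τ_4 = 24.6/175.0 = 0.1406 ms.
Total: 30.80 + 0.1370 + 0.7397 + 0.1406 ms.

τ = 31.8 ms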